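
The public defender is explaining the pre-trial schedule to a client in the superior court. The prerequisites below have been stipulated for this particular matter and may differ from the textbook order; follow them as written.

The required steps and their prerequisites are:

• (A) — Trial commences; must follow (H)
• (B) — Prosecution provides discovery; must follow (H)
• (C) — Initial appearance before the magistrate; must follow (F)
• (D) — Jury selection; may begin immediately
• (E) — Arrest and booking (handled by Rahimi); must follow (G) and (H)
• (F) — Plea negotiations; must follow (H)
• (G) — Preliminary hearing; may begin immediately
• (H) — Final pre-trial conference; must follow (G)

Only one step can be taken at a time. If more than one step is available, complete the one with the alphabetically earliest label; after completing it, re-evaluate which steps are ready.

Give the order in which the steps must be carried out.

(D) and (G) have no prerequisites; (D) has the earlier label, so (D) is first.
That leaves (G) as the only ready step → (G).
(H) needed (G), now all done → (H).
(A), (B), (E) and (F) are all available; (A) has the earlier label → (A).
Now (B), (E) and (F) have their prerequisites met. (B) has the earlier label, so (B) next.
(E) and (F) are both available; (E) has the earlier label → (E).
(F) needed (H), now all done → (F).
(C) needed (F), now all done → (C).

(D), (G), (H), (A), (B), (E), (F), (C)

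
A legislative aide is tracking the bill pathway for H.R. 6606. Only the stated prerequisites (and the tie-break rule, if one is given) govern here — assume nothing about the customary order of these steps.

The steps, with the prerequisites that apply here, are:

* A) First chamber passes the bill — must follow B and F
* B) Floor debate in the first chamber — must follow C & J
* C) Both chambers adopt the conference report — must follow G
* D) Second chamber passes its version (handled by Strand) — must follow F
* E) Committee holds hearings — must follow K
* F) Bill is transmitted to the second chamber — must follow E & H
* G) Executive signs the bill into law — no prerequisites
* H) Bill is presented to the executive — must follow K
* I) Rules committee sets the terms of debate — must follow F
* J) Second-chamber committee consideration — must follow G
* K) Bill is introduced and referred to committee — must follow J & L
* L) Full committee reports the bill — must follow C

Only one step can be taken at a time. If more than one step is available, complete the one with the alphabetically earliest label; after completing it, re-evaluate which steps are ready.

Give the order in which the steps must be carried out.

Only G has no prerequisites, so it is first.
C and J are both available; C has the earlier label → C.
J and L are both available; J has the earlier label → J.
B and L are both available; B has the earlier label → B.
Next only L has its prerequisites met → L.
K is the only step now ready → K.
Ready: E and H. E has the earlier label → E.
H is the only step now ready → H.
F is the only step now ready → F.
A, D and I are all available; A has the earlier label → A.
Now D and I have their prerequisites met. D has the earlier label, so D next.
I is the only step now ready → I.

G C J B L K E H F A D I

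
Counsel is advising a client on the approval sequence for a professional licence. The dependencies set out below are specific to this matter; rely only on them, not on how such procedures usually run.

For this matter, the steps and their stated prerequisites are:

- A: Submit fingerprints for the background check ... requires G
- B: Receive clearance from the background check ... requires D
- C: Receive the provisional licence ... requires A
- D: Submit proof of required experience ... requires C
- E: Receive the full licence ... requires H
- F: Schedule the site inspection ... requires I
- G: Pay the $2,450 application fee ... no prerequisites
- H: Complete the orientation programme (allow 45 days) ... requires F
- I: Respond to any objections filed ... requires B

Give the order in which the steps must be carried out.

G, A, C, D, B, I, F, H, E

G is the only step with nothing outstanding, so it goes first.
Next only A has its prerequisites met → A.
C is the only step now ready → C.
D needed C, now all done → D.
That leaves B as the only ready step → B.
That leaves I as the only ready step → I.
Next only F has its prerequisites met → F.
H needed F, now all done → H.
E is the only step now ready → E.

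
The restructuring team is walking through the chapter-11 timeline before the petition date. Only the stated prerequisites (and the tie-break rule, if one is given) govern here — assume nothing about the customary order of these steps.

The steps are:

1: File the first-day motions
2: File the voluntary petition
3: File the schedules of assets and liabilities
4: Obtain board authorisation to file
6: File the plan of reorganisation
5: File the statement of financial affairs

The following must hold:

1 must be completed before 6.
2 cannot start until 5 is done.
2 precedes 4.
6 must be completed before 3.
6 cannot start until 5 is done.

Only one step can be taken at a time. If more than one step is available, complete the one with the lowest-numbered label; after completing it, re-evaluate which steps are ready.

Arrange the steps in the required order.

1 and 5 have no prerequisites; 1 has the earlier label, so 1 is first.
Next only 5 has its prerequisites met → 5.
2 and 6 are both available; 2 has the earlier label → 2.
4 and 6 are both available; 4 has the earlier label → 4.
6 needed 1 and 5, now all done → 6.
3 needed 6, now all done → 3.

1, 5, 2, 4, 6, 3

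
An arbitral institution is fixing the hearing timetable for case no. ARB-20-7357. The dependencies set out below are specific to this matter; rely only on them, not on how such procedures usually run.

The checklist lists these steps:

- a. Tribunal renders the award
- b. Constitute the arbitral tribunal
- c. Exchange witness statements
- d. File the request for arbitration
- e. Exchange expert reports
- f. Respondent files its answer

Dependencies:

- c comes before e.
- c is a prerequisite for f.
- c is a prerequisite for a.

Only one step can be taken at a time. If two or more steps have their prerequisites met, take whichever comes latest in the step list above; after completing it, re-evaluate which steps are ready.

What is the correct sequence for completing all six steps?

d, c, f, e, b, a

d, c and b have no prerequisites; d is listed later, so d is first.
Now c and b have their prerequisites met. c is listed later, so c next.
Now f, e, b and a have their prerequisites met. f is listed later, so f next.
Now e, b and a have their prerequisites met. e is listed later, so e next.
Ready: b and a. b is listed later → b.
a is the only step now ready → a.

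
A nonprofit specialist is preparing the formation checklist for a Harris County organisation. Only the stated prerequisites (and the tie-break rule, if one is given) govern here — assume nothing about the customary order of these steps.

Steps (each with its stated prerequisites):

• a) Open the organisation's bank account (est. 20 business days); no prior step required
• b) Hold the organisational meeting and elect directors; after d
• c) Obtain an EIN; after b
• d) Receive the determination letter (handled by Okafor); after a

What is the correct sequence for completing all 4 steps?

Only a has no prerequisites, so it is first.
That leaves d as the only ready step → d.
b needed d, now all done → b.
c needed b, now all done → c.

a d b c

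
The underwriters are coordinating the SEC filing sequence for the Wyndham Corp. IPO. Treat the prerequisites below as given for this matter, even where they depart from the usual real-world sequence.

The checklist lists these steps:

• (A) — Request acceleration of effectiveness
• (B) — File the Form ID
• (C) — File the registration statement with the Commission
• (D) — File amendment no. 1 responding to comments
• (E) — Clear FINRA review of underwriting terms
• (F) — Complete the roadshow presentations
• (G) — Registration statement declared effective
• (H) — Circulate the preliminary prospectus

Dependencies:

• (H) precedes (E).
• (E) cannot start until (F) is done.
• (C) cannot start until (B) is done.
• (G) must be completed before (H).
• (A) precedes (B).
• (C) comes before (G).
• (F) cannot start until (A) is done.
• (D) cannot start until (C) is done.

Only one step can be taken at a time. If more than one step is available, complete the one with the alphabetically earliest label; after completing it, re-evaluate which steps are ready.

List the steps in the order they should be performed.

(A), (B), (C), (D), (F), (G), (H), (E)

(A) has no prerequisites → (A) first.
Ready: (B) and (F). (B) has the earlier label → (B).
(C) and (F) are both available; (C) has the earlier label → (C).
(D) and (G) now also ready, so the ready set is {(D), (F), (G)}; (D) has the earlier label → (D).
Ready: (F) and (G). (F) has the earlier label → (F).
Next only (G) has its prerequisites met → (G).
That leaves (H) as the only ready step → (H).
(E) needed (F) and (H), now all done → (E).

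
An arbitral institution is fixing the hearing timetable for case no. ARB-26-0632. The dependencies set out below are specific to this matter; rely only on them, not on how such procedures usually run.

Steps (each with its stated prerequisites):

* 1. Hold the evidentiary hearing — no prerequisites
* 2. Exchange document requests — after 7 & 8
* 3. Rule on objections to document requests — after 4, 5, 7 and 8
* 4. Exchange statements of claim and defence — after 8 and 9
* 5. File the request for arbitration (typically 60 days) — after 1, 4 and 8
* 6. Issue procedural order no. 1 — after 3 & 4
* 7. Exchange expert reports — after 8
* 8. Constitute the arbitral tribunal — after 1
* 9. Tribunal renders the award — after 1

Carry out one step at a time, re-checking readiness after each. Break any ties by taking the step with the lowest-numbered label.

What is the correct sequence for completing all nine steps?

Only 1 has no prerequisites, so it is first.
Now 8 and 9 have their prerequisites met. 8 has the earlier label, so 8 next.
7 now also ready, so the ready set is {7, 9}; 7 has the earlier label → 7.
Ready: 2 and 9. 2 has the earlier label → 2.
9 needed 1, now all done → 9.
4 needed 8 and 9, now all done → 4.
5 needed 1, 4 and 8, now all done → 5.
That leaves 3 as the only ready step → 3.
Next only 6 has its prerequisites met → 6.

1, 8, 7, 2, 9, 4, 5, 3, 6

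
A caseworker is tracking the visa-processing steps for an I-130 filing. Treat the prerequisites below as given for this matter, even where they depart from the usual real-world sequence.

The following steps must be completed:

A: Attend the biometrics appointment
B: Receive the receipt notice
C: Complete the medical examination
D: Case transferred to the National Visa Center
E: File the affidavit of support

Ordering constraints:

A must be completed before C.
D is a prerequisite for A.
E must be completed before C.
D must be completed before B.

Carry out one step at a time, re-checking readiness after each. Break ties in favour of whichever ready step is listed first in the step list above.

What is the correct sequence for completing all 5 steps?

D A B E C

D and E have no prerequisites; D is listed earlier, so D is first.
Ready: A, B and E. A is listed earlier → A.
Now B and E have their prerequisites met. B is listed earlier, so B next.
Next only E has its prerequisites met → E.
Next only C has its prerequisites met → C.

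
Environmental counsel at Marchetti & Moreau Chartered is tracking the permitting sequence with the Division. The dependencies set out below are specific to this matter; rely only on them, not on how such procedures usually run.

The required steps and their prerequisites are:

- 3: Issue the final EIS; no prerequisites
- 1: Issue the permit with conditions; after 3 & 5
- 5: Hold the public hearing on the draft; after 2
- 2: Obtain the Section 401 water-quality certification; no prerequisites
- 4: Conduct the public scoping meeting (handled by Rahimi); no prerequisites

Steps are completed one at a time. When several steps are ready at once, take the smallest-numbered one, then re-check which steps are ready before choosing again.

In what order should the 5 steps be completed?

2, 3, 4, 5, 1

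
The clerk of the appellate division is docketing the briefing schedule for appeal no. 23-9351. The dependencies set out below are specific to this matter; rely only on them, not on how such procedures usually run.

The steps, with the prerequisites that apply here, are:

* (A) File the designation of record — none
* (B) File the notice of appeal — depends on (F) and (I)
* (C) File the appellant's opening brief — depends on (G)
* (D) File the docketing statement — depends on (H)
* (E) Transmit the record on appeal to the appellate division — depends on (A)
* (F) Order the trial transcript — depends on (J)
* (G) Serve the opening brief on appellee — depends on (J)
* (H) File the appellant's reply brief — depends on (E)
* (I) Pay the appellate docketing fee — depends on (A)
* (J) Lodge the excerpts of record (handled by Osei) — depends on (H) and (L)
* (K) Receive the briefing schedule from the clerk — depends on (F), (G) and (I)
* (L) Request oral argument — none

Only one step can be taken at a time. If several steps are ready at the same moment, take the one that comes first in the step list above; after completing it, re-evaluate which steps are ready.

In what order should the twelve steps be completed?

(A) and (L) have no prerequisites; (A) is listed earlier, so (A) is first.
Now (E), (I) and (L) have their prerequisites met. (E) is listed earlier, so (E) next.
(H) now also ready, so the ready set is {(H), (I), (L)}; (H) is listed earlier → (H).
(D) now also ready, so the ready set is {(D), (I), (L)}; (D) is listed earlier → (D).
(I) and (L) are both available; (I) is listed earlier → (I).
That leaves (L) as the only ready step → (L).
(J) needed (H) and (L), now all done → (J).
Ready: (F) and (G). (F) is listed earlier → (F).
(B) now also ready, so the ready set is {(B), (G)}; (B) is listed earlier → (B).
That leaves (G) as the only ready step → (G).
(C) and (K) are both available; (C) is listed earlier → (C).
(K) is the only step now ready → (K).

(A), (E), (H), (D), (I), (L), (J), (F), (B), (G), (C), (K)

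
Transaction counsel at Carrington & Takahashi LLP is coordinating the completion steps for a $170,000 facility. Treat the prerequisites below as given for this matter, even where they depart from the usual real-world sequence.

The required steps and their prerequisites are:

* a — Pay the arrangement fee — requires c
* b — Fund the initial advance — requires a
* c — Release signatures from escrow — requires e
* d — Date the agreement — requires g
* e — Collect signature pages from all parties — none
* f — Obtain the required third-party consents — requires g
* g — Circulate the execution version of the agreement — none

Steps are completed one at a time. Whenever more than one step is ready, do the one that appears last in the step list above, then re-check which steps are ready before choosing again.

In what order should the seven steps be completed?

g and e have no prerequisites; g is listed later, so g is first.
f and d now also ready, so the ready set is {f, e, d}; f is listed later → f.
Now e and d have their prerequisites met. e is listed later, so e next.
Ready: d and c. d is listed later → d.
c is the only step now ready → c.
a needed c, now all done → a.
Next only b has its prerequisites met → b.

g → f → e → d → c → a → b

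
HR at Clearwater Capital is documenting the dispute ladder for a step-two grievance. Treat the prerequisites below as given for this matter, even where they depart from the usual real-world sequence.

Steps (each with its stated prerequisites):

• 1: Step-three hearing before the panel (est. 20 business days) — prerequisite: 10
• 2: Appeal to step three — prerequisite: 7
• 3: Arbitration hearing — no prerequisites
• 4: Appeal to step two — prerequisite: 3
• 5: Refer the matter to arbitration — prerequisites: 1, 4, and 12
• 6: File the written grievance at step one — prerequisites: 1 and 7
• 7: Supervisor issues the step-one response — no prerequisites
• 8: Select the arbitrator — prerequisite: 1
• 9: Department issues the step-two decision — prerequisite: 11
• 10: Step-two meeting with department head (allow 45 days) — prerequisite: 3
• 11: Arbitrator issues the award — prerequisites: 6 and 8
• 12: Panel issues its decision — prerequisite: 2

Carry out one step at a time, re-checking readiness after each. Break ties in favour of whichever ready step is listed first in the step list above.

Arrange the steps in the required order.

3 4 7 2 10 1 6 8 11 9 12 5

Nothing is required for 3 and 7. 3 is listed earlier → 3 first.
Ready: 4, 7 and 10. 4 is listed earlier → 4.
Now 7 and 10 have their prerequisites met. 7 is listed earlier, so 7 next.
2 now also ready, so the ready set is {2, 10}; 2 is listed earlier → 2.
12 now also ready, so the ready set is {10, 12}; 10 is listed earlier → 10.
1 now also ready, so the ready set is {1, 12}; 1 is listed earlier → 1.
6 and 8 now also ready, so the ready set is {6, 8, 12}; 6 is listed earlier → 6.
Now 8 and 12 have their prerequisites met. 8 is listed earlier, so 8 next.
11 and 12 are both available; 11 is listed earlier → 11.
9 and 12 are both available; 9 is listed earlier → 9.
12 needed 2, now all done → 12.
5 is the only step now ready → 5.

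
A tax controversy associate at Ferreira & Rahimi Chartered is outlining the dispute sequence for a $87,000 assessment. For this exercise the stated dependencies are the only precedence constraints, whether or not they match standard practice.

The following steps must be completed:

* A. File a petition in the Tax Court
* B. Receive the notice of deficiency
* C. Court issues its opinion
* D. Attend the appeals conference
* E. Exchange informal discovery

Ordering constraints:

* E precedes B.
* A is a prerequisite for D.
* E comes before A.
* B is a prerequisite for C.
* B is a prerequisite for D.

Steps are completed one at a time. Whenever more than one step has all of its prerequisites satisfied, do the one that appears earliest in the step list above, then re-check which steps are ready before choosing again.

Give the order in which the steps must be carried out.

E is the only step with nothing outstanding, so it goes first.
A and B are both available; A is listed earlier → A.
B needed E, now all done → B.
Now C and D have their prerequisites met. C is listed earlier, so C next.
That leaves D as the only ready step → D.

E, A, B, C, D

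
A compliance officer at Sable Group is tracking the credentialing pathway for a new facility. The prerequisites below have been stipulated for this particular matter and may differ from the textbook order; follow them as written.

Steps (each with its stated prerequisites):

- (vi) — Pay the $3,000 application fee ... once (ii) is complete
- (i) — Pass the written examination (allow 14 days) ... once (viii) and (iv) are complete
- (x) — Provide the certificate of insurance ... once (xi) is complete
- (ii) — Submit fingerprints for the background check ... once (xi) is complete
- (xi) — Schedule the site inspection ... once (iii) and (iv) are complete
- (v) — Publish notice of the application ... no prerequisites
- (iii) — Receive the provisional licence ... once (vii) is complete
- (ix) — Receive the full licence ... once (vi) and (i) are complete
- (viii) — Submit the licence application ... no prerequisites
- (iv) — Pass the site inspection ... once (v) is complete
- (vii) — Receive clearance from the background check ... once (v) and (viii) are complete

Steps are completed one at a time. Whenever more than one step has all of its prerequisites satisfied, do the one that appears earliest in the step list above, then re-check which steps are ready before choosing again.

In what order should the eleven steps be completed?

(v) → (viii) → (iv) → (i) → (vii) → (iii) → (xi) → (x) → (ii) → (vi) → (ix)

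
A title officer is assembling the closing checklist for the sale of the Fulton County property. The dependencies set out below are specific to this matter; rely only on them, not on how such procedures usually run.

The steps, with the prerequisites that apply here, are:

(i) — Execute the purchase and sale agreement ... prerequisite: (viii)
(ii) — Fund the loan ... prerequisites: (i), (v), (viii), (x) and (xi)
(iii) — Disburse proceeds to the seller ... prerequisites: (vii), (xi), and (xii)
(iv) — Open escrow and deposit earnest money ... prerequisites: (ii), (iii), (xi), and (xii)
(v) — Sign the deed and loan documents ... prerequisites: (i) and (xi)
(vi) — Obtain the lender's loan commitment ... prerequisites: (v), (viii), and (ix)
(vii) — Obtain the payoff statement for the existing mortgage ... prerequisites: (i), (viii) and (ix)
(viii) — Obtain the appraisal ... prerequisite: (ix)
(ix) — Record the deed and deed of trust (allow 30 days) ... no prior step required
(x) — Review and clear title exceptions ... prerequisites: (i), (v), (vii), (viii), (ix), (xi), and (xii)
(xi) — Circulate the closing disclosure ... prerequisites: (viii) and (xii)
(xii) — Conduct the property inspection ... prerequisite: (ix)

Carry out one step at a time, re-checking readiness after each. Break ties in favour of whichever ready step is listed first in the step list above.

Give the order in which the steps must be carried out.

(ix) has no prerequisites → (ix) first.
(viii) and (xii) are both available; (viii) is listed earlier → (viii).
Ready: (i) and (xii). (i) is listed earlier → (i).
Ready: (vii) and (xii). (vii) is listed earlier → (vii).
Next only (xii) has its prerequisites met → (xii).
Next only (xi) has its prerequisites met → (xi).
Now (iii) and (v) have their prerequisites met. (iii) is listed earlier, so (iii) next.
Next only (v) has its prerequisites met → (v).
(vi) and (x) are both available; (vi) is listed earlier → (vi).
(x) needed (i), (v), (vii), (viii), (ix), (xi) and (xii), now all done → (x).
(ii) is the only step now ready → (ii).
That leaves (iv) as the only ready step → (iv).

(ix) (viii) (i) (vii) (xii) (xi) (iii) (v) (vi) (x) (ii) (iv)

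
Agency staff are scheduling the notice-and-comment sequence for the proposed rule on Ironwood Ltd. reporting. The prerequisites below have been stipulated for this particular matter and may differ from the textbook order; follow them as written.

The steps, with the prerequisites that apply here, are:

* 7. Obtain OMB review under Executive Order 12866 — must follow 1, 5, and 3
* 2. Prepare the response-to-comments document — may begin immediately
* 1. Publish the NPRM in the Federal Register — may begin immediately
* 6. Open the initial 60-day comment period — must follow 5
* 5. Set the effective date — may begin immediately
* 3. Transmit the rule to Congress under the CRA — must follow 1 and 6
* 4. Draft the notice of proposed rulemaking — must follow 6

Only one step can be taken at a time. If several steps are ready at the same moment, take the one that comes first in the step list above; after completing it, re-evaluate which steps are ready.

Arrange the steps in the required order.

2 → 1 → 5 → 6 → 3 → 7 → 4

2, 1 and 5 have no prerequisites; 2 is listed earlier, so 2 is first.
Ready: 1 and 5. 1 is listed earlier → 1.
Next only 5 has its prerequisites met → 5.
6 needed 5, now all done → 6.
Ready: 3 and 4. 3 is listed earlier → 3.
Ready: 7 and 4. 7 is listed earlier → 7.
Next only 4 has its prerequisites met → 4.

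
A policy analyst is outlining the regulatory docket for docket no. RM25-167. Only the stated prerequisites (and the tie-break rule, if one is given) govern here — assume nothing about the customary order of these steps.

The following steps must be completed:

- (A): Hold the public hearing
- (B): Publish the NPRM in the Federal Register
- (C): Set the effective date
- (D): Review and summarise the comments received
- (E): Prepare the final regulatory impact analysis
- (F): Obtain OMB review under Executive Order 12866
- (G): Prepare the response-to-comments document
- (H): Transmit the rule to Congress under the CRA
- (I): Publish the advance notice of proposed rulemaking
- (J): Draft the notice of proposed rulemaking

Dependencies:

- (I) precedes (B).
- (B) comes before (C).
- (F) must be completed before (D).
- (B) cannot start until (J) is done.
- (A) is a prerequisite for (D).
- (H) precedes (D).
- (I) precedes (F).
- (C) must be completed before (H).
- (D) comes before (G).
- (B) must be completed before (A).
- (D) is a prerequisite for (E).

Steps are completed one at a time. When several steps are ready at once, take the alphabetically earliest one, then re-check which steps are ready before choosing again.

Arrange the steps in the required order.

Nothing is required for (I) and (J). (I) has the earlier label → (I) first.
(F) and (J) are both available; (F) has the earlier label → (F).
(J) is the only step now ready → (J).
That leaves (B) as the only ready step → (B).
(A) and (C) are both available; (A) has the earlier label → (A).
(C) needed (B), now all done → (C).
(H) needed (C), now all done → (H).
(D) is the only step now ready → (D).
Now (E) and (G) have their prerequisites met. (E) has the earlier label, so (E) next.
(G) needed (D), now all done → (G).

(I) → (F) → (J) → (B) → (A) → (C) → (H) → (D) → (E) → (G)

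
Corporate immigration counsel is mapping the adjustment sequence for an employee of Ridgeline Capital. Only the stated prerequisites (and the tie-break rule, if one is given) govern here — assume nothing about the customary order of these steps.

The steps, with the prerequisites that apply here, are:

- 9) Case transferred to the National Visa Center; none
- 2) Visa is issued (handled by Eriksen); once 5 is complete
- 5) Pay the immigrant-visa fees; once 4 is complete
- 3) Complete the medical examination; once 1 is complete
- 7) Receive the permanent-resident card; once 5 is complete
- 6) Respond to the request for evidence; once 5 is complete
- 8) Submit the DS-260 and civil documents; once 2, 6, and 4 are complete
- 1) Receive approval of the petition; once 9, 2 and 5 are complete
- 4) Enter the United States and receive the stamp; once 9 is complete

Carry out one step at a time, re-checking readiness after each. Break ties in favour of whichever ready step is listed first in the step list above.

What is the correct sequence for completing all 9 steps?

Only 9 has no prerequisites, so it is first.
Next only 4 has its prerequisites met → 4.
5 needed 4, now all done → 5.
Now 2, 7 and 6 have their prerequisites met. 2 is listed earlier, so 2 next.
Ready: 7, 6 and 1. 7 is listed earlier → 7.
6 and 1 are both available; 6 is listed earlier → 6.
8 now also ready, so the ready set is {8, 1}; 8 is listed earlier → 8.
1 needed 9, 2 and 5, now all done → 1.
3 needed 1, now all done → 3.

9, 4, 5, 2, 7, 6, 8, 1, 3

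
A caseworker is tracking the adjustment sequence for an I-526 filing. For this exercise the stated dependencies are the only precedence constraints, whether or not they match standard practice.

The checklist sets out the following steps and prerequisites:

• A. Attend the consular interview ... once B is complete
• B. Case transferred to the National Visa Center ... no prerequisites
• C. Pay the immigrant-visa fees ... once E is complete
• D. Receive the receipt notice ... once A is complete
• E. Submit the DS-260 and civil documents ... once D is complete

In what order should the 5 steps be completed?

B has no prerequisites → B first.
A needed B, now all done → A.
D needed A, now all done → D.
E needed D, now all done → E.
Next only C has its prerequisites met → C.

B → A → D → E → C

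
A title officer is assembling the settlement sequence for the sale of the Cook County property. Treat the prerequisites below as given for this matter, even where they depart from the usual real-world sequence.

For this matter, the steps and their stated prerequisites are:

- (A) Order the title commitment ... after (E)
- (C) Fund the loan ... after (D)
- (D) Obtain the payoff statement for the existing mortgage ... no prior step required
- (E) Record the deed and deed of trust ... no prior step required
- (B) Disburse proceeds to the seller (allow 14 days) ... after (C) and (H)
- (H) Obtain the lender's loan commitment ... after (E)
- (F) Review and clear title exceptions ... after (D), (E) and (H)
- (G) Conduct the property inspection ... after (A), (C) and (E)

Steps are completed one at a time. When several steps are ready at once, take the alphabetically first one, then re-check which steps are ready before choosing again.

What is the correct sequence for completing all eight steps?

(D) (C) (E) (A) (G) (H) (B) (F)

Nothing is required for (D) and (E). (D) has the earlier label → (D) first.
(C) now also ready, so the ready set is {(C), (E)}; (C) has the earlier label → (C).
(E) is the only step now ready → (E).
(A) and (H) are both available; (A) has the earlier label → (A).
(G) now also ready, so the ready set is {(G), (H)}; (G) has the earlier label → (G).
(H) needed (E), now all done → (H).
Ready: (B) and (F). (B) has the earlier label → (B).
(F) is the only step now ready → (F).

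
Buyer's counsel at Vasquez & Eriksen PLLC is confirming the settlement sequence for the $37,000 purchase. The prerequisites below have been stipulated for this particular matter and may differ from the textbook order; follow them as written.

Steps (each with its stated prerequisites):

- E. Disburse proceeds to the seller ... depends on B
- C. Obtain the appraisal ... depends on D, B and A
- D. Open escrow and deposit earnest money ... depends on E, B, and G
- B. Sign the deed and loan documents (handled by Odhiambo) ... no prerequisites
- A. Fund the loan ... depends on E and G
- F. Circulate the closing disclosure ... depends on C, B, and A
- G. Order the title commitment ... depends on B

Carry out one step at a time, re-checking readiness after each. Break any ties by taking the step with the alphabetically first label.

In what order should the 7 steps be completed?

B, E, G, A, D, C, F

B is the only step with nothing outstanding, so it goes first.
Ready: E and G. E has the earlier label → E.
G needed B, now all done → G.
A and D are both available; A has the earlier label → A.
D needed B, E and G, now all done → D.
C needed A, B and D, now all done → C.
F is the only step now ready → F.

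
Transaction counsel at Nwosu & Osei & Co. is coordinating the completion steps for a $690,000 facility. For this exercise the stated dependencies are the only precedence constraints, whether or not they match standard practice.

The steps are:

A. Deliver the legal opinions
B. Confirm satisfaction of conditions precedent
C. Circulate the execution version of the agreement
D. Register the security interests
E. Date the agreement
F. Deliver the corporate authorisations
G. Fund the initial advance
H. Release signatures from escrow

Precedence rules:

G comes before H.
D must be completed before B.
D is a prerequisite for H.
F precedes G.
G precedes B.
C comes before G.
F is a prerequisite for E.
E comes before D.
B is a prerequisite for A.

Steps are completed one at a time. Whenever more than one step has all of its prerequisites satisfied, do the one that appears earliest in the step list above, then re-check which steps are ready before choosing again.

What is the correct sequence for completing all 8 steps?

C → F → E → D → G → B → A → H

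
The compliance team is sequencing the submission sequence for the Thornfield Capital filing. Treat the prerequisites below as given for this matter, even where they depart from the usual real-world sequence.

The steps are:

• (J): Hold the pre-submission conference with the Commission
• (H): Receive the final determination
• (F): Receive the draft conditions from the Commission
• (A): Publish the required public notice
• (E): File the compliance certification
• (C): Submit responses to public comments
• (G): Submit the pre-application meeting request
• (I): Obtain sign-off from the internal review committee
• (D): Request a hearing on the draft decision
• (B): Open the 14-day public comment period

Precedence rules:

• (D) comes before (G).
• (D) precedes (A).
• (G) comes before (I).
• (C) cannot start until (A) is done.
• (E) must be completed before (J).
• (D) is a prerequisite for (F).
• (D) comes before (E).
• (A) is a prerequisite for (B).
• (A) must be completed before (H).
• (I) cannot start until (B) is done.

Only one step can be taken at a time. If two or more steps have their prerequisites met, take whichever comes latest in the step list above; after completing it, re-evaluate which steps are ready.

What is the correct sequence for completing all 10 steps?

(D), (G), (E), (A), (B), (I), (C), (F), (H), (J)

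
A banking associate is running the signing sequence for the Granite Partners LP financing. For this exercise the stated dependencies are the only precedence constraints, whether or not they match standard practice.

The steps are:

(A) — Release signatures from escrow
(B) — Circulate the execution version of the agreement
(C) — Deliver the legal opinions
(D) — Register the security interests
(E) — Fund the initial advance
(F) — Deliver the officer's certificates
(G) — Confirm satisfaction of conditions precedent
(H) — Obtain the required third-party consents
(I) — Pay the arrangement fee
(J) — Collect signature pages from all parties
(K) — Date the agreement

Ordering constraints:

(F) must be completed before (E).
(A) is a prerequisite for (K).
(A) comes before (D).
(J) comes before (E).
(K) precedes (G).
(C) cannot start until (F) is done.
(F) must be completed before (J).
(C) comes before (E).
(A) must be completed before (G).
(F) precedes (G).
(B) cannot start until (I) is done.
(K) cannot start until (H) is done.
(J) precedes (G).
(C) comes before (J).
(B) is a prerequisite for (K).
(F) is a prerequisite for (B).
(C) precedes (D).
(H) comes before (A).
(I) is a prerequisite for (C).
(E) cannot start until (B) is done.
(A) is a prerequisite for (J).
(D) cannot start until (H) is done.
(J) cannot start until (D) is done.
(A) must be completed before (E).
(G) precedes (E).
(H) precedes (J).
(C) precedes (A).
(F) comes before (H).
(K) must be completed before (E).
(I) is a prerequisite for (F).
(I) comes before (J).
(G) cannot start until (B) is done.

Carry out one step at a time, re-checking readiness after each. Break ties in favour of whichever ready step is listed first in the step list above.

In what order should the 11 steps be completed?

Only (I) has no prerequisites, so it is first.
(F) needed (I), now all done → (F).
Now (B), (C) and (H) have their prerequisites met. (B) is listed earlier, so (B) next.
(C) and (H) are both available; (C) is listed earlier → (C).
(H) needed (F), now all done → (H).
(A) needed (C) and (H), now all done → (A).
Ready: (D) and (K). (D) is listed earlier → (D).
(J) now also ready, so the ready set is {(J), (K)}; (J) is listed earlier → (J).
Next only (K) has its prerequisites met → (K).
Next only (G) has its prerequisites met → (G).
That leaves (E) as the only ready step → (E).

(I), (F), (B), (C), (H), (A), (D), (J), (K), (G), (E)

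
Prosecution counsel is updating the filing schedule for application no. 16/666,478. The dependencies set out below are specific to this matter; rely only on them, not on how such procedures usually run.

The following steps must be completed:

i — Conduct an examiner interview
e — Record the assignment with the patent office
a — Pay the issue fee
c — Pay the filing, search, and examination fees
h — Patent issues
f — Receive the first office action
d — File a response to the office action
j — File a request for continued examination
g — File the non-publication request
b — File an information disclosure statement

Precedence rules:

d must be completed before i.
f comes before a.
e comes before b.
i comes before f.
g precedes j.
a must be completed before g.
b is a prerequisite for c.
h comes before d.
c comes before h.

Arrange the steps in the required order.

e has no prerequisites → e first.
That leaves b as the only ready step → b.
That leaves c as the only ready step → c.
h needed c, now all done → h.
d needed h, now all done → d.
i needed d, now all done → i.
f needed i, now all done → f.
a is the only step now ready → a.
g needed a, now all done → g.
j needed g, now all done → j.

e, b, c, h, d, i, f, a, g, j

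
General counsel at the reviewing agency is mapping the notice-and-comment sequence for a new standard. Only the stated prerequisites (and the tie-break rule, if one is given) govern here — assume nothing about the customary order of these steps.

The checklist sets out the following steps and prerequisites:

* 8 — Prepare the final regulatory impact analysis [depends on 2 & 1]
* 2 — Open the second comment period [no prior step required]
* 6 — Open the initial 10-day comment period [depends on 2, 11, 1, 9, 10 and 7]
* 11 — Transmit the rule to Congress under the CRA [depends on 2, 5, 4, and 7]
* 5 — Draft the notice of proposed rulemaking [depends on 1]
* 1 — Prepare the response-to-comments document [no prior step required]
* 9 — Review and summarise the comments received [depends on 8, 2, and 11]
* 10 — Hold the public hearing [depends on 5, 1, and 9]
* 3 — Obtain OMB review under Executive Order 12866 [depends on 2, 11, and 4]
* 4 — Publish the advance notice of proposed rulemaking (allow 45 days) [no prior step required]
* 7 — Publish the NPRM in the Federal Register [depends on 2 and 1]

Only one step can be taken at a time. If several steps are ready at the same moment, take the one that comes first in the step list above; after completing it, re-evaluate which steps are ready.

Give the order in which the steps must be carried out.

2, 1, 8, 5, 4, 7, 11, 9, 10, 6, 3

2, 1 and 4 have no prerequisites; 2 is listed earlier, so 2 is first.
Now 1 and 4 have their prerequisites met. 1 is listed earlier, so 1 next.
8, 5, 4 and 7 are all available; 8 is listed earlier → 8.
Ready: 5, 4 and 7. 5 is listed earlier → 5.
Ready: 4 and 7. 4 is listed earlier → 4.
Next only 7 has its prerequisites met → 7.
That leaves 11 as the only ready step → 11.
Ready: 9 and 3. 9 is listed earlier → 9.
10 and 3 are both available; 10 is listed earlier → 10.
Ready: 6 and 3. 6 is listed earlier → 6.
3 needed 2, 11 and 4, now all done → 3.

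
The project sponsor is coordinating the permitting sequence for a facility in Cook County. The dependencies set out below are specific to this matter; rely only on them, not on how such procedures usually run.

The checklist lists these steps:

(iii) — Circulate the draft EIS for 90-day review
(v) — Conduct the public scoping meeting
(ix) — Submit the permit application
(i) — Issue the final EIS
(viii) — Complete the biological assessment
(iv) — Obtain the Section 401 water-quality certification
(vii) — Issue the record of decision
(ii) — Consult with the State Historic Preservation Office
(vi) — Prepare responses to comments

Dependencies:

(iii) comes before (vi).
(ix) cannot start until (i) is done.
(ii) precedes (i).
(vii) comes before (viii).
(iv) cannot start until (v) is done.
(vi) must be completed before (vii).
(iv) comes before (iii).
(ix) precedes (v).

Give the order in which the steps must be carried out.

(ii) has no prerequisites → (ii) first.
That leaves (i) as the only ready step → (i).
That leaves (ix) as the only ready step → (ix).
(v) needed (ix), now all done → (v).
(iv) is the only step now ready → (iv).
Next only (iii) has its prerequisites met → (iii).
(vi) needed (iii), now all done → (vi).
(vii) needed (vi), now all done → (vii).
(viii) is the only step now ready → (viii).

(ii) → (i) → (ix) → (v) → (iv) → (iii) → (vi) → (vii) → (viii)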